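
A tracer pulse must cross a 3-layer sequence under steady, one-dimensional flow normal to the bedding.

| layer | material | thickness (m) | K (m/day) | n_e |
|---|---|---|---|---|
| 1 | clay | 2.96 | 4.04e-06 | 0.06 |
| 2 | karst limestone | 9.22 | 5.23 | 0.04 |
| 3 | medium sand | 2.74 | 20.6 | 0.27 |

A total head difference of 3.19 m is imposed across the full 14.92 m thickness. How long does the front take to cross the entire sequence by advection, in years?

809

With flow normal to the layers, continuity requires the same specific discharge q through every layer.
Σ(b_i/K_i) = 2.96/4.04e-06 + 9.22/5.23 + 2.74/20.6 = 7.327e+05 d.
q = Δh / Σ(b_i/K_i) = 3.19 / 7.327e+05 = 4.354e-06 m/day.
In each layer the seepage velocity is v_i = q/n_i, so the layer transit time is t_i = b_i·n_i / q:
  layer 1 (clay): t_1 = 2.96 × 0.06 / 4.354e-06 = 40791 d
  layer 2 (karst limestone): t_2 = 9.22 × 0.04 / 4.354e-06 = 84706 d
  layer 3 (medium sand): t_3 = 2.74 × 0.27 / 4.354e-06 = 1.699e+05 d
Total t = Σ t_i = 2.954e+05 days = 808.8 years.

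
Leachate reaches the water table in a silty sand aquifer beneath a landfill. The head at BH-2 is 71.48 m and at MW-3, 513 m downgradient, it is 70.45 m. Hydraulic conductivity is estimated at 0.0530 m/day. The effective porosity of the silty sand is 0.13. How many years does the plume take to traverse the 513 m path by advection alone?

Hydraulic gradient i = (71.48 − 70.45) / 513 = 1.03 / 513 = 0.002008.
Darcy flux q = K · i = 0.05300 × 0.002008 = 0.0001064 m/day.
Seepage velocity v = q / n_e = 0.0001064 / 0.13 = 0.0008186 m/day.
Travel time t = L / v = 513 / 0.0008186 = 6.267e+05 days = 1716 years.

1720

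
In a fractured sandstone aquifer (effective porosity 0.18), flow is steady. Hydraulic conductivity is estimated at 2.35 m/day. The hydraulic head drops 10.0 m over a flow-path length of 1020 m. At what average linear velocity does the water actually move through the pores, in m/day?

Hydraulic gradient i = Δh / L = 10.0 / 1020 = 0.009804.
Darcy flux q = K · i = 2.350 × 0.009804 = 0.02304 m/day.
Seepage velocity v = q / n_e = 0.02304 / 0.18 = 0.1280 m/day.

0.128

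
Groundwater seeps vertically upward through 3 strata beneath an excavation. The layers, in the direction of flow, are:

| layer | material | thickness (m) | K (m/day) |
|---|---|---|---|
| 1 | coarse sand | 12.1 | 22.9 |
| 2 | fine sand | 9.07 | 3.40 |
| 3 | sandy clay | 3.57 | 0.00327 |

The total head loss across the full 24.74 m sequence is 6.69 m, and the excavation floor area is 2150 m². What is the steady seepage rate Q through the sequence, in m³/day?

Flow is perpendicular to layering, so the layers act in series and the equivalent K is the thickness-weighted harmonic mean.
Total thickness L = 12.1 + 9.07 + 3.57 = 24.74 m.
Σ(b_i/K_i) = 12.1/22.9 + 9.07/3.40 + 3.57/0.00327 = 1095 d.
K_eq = L / Σ(b_i/K_i) = 24.74 / 1095 = 0.02259 m/day.
Q = K_eq · A · (Δh/L) = 0.02259 × 2150 × (6.69/24.74) = 13.14 m³/day.

13.1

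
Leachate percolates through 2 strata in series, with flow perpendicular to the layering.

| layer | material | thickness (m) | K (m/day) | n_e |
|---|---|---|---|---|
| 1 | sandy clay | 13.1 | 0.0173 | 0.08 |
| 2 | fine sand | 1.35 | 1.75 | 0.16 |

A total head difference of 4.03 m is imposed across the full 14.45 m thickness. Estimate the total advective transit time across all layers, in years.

0.651

With flow normal to the layers, continuity requires the same specific discharge q through every layer.
Σ(b_i/K_i) = 13.1/0.0173 + 1.35/1.75 = 758.0 d.
q = Δh / Σ(b_i/K_i) = 4.03 / 758.0 = 0.005317 m/day.
In each layer the seepage velocity is v_i = q/n_i, so the layer transit time is t_i = b_i·n_i / q:
  layer 1 (sandy clay): t_1 = 13.1 × 0.08 / 0.005317 = 197.1 d
  layer 2 (fine sand): t_2 = 1.35 × 0.16 / 0.005317 = 40.63 d
Total t = Σ t_i = 237.7 days = 0.6509 years.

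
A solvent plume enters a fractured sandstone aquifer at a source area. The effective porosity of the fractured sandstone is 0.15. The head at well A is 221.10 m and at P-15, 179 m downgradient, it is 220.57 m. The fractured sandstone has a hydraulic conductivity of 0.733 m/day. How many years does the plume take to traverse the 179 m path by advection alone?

Hydraulic gradient i = (221.10 − 220.57) / 179 = 0.53 / 179 = 0.002961.
Darcy flux q = K · i = 0.7330 × 0.002961 = 0.002170 m/day.
Seepage velocity v = q / n_e = 0.002170 / 0.15 = 0.01447 m/day.
Travel time t = L / v = 179 / 0.01447 = 12371 days = 33.87 years.

33.9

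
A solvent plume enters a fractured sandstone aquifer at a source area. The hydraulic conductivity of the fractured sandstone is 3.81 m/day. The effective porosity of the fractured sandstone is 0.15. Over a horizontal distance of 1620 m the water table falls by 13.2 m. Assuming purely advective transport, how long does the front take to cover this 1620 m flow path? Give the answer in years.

21.4

Hydraulic gradient i = Δh / L = 13.2 / 1620 = 0.008148.
Darcy flux q = K · i = 3.810 × 0.008148 = 0.03104 m/day.
Seepage velocity v = q / n_e = 0.03104 / 0.15 = 0.2070 m/day.
Travel time t = L / v = 1620 / 0.2070 = 7827 days = 21.43 years.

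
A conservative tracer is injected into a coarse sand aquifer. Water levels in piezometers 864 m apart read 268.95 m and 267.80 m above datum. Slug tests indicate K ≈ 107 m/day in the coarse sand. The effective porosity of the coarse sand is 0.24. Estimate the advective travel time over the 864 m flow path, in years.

3.99

Hydraulic gradient i = (268.95 − 267.80) / 864 = 1.15 / 864 = 0.001331.
Darcy flux q = K · i = 107.0 × 0.001331 = 0.1424 m/day.
Seepage velocity v = q / n_e = 0.1424 / 0.24 = 0.5934 m/day.
Travel time t = L / v = 864 / 0.5934 = 1456 days = 3.986 years.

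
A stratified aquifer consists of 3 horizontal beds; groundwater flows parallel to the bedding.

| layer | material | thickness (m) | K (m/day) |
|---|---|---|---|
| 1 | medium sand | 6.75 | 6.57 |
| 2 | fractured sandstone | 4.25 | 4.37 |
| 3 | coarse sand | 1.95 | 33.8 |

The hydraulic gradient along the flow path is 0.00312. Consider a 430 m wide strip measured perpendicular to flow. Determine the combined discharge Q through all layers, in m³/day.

Flow is parallel to layering, so each bed carries its own Darcy discharge and the transmissivities add.
Σ(K_i·b_i) = 6.57×6.75 + 4.37×4.25 + 33.8×1.95 = 128.8 m²/day.
Hydraulic gradient i = 0.00312.
Q = Σ(K_i·b_i) · W · i = 128.8 × 430 × 0.003120 = 172.8 m³/day.

173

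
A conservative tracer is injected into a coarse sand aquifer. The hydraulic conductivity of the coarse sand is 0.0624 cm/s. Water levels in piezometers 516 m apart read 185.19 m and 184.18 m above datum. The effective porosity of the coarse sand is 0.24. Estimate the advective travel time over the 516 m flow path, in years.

Convert K: 0.0624 cm/s × 864 = 53.91 m/day.
Hydraulic gradient i = (185.19 − 184.18) / 516 = 1.01 / 516 = 0.001957.
Darcy flux q = K · i = 53.91 × 0.001957 = 0.1055 m/day.
Seepage velocity v = q / n_e = 0.1055 / 0.24 = 0.4397 m/day.
Travel time t = L / v = 516 / 0.4397 = 1174 days = 3.213 years.

3.21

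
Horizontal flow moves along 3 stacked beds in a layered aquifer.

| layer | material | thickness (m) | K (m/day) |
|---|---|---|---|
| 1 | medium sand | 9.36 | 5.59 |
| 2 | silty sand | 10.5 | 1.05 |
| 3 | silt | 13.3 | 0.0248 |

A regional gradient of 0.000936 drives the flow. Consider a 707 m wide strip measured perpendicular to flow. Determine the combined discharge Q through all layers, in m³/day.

42.1

Flow is parallel to layering, so each bed carries its own Darcy discharge and the transmissivities add.
Σ(K_i·b_i) = 5.59×9.36 + 1.05×10.5 + 0.0248×13.3 = 63.68 m²/day.
Hydraulic gradient i = 0.000936.
Q = Σ(K_i·b_i) · W · i = 63.68 × 707 × 0.0009360 = 42.14 m³/day.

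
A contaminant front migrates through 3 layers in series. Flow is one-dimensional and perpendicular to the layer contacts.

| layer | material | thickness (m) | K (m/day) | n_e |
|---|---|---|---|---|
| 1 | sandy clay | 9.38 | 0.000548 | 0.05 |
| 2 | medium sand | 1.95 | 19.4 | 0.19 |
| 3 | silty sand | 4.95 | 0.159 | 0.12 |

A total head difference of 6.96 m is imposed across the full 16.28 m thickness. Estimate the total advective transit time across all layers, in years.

With flow normal to the layers, continuity requires the same specific discharge q through every layer.
Σ(b_i/K_i) = 9.38/0.000548 + 1.95/19.4 + 4.95/0.159 = 17148 d.
q = Δh / Σ(b_i/K_i) = 6.96 / 17148 = 0.0004059 m/day.
In each layer the seepage velocity is v_i = q/n_i, so the layer transit time is t_i = b_i·n_i / q:
  layer 1 (sandy clay): t_1 = 9.38 × 0.05 / 0.0004059 = 1156 d
  layer 2 (medium sand): t_2 = 1.95 × 0.19 / 0.0004059 = 912.8 d
  layer 3 (silty sand): t_3 = 4.95 × 0.12 / 0.0004059 = 1463 d
Total t = Σ t_i = 3532 days = 9.670 years.

9.67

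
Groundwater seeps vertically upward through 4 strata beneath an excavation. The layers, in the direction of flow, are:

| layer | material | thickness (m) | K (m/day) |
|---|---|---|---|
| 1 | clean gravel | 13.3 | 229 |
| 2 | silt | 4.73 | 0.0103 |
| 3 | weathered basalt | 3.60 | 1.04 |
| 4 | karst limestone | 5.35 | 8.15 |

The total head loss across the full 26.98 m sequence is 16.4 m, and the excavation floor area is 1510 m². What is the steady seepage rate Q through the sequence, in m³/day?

53.4

Flow is perpendicular to layering, so the layers act in series and the equivalent K is the thickness-weighted harmonic mean.
Total thickness L = 13.3 + 4.73 + 3.60 + 5.35 = 26.98 m.
Σ(b_i/K_i) = 13.3/229 + 4.73/0.0103 + 3.60/1.04 + 5.35/8.15 = 463.4 d.
K_eq = L / Σ(b_i/K_i) = 26.98 / 463.4 = 0.05822 m/day.
Q = K_eq · A · (Δh/L) = 0.05822 × 1510 × (16.4/26.98) = 53.44 m³/day.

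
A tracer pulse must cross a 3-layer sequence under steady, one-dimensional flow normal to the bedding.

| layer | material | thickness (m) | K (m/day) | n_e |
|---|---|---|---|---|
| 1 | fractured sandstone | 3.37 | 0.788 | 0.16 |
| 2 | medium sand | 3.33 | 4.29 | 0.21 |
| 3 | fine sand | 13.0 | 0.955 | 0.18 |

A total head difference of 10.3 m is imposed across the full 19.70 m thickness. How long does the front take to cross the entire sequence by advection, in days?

6.48

With flow normal to the layers, continuity requires the same specific discharge q through every layer.
Σ(b_i/K_i) = 3.37/0.788 + 3.33/4.29 + 13.0/0.955 = 18.67 d.
q = Δh / Σ(b_i/K_i) = 10.3 / 18.67 = 0.5518 m/day.
In each layer the seepage velocity is v_i = q/n_i, so the layer transit time is t_i = b_i·n_i / q:
  layer 1 (fractured sandstone): t_1 = 3.37 × 0.16 / 0.5518 = 0.9771 d
  layer 2 (medium sand): t_2 = 3.33 × 0.21 / 0.5518 = 1.267 d
  layer 3 (fine sand): t_3 = 13.0 × 0.18 / 0.5518 = 4.240 d
Total t = Σ t_i = 6.485 days.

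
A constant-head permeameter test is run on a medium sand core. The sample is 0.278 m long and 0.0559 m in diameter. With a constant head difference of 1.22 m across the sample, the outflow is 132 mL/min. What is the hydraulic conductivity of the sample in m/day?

17.6

Cross-sectional area A = π·(d/2)² = π × (0.0559/2)² = 0.002454 m².
Convert discharge: 132 mL/min = 2.200e-06 m³/s.
Darcy's law rearranged: K = Q·L / (A·Δh) = 2.200e-06 × 0.278 / (0.002454 × 1.22) = 0.0002043 m/s = 17.65 m/day.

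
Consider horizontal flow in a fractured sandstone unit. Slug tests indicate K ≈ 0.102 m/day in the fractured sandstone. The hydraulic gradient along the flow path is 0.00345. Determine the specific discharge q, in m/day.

Hydraulic gradient i = 0.00345.
Specific discharge q = K · i = 0.1020 × 0.003450 = 0.0003519 m/day.

0.000352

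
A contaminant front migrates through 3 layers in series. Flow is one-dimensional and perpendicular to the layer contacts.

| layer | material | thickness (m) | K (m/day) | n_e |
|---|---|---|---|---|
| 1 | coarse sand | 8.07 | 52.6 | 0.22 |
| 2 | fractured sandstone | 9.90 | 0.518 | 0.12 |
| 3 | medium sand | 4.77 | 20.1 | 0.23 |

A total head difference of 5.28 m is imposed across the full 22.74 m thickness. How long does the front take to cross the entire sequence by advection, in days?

15.0

With flow normal to the layers, continuity requires the same specific discharge q through every layer.
Σ(b_i/K_i) = 8.07/52.6 + 9.90/0.518 + 4.77/20.1 = 19.50 d.
q = Δh / Σ(b_i/K_i) = 5.28 / 19.50 = 0.2707 m/day.
In each layer the seepage velocity is v_i = q/n_i, so the layer transit time is t_i = b_i·n_i / q:
  layer 1 (coarse sand): t_1 = 8.07 × 0.22 / 0.2707 = 6.558 d
  layer 2 (fractured sandstone): t_2 = 9.90 × 0.12 / 0.2707 = 4.388 d
  layer 3 (medium sand): t_3 = 4.77 × 0.23 / 0.2707 = 4.052 d
Total t = Σ t_i = 15.00 days.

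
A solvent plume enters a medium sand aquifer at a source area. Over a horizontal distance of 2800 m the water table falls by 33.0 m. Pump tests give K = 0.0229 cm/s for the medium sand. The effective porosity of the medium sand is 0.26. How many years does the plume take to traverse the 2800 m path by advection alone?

8.55

Convert K: 0.0229 cm/s × 864 = 19.79 m/day.
Hydraulic gradient i = Δh / L = 33.0 / 2800 = 0.01179.
Darcy flux q = K · i = 19.79 × 0.01179 = 0.2332 m/day.
Seepage velocity v = q / n_e = 0.2332 / 0.26 = 0.8969 m/day.
Travel time t = L / v = 2800 / 0.8969 = 3122 days = 8.547 years.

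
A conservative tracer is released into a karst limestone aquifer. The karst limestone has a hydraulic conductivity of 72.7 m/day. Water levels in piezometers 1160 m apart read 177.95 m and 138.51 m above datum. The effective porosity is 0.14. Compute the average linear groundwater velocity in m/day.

17.7

Hydraulic gradient i = (177.95 − 138.51) / 1160 = 39.44 / 1160 = 0.03400.
Darcy flux q = K · i = 72.70 × 0.03400 = 2.472 m/day.
Seepage velocity v = q / n_e = 2.472 / 0.14 = 17.66 m/day.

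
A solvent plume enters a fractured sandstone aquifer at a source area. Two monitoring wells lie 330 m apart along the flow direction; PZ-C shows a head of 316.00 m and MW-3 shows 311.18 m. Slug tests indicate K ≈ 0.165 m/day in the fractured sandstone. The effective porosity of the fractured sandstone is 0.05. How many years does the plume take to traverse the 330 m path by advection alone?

18.7

Hydraulic gradient i = (316.00 − 311.18) / 330 = 4.82 / 330 = 0.01461.
Darcy flux q = K · i = 0.1650 × 0.01461 = 0.002410 m/day.
Seepage velocity v = q / n_e = 0.002410 / 0.05 = 0.04820 m/day.
Travel time t = L / v = 330 / 0.04820 = 6846 days = 18.74 years.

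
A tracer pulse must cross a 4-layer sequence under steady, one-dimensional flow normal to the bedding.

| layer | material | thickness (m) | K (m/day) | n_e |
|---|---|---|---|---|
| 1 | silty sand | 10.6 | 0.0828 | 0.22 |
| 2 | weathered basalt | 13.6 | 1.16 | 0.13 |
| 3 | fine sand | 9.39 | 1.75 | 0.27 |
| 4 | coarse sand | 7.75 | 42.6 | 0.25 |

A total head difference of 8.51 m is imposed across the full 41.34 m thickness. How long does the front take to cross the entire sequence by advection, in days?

With flow normal to the layers, continuity requires the same specific discharge q through every layer.
Σ(b_i/K_i) = 10.6/0.0828 + 13.6/1.16 + 9.39/1.75 + 7.75/42.6 = 145.3 d.
q = Δh / Σ(b_i/K_i) = 8.51 / 145.3 = 0.05857 m/day.
In each layer the seepage velocity is v_i = q/n_i, so the layer transit time is t_i = b_i·n_i / q:
  layer 1 (silty sand): t_1 = 10.6 × 0.22 / 0.05857 = 39.81 d
  layer 2 (weathered basalt): t_2 = 13.6 × 0.13 / 0.05857 = 30.19 d
  layer 3 (fine sand): t_3 = 9.39 × 0.27 / 0.05857 = 43.29 d
  layer 4 (coarse sand): t_4 = 7.75 × 0.25 / 0.05857 = 33.08 d
Total t = Σ t_i = 146.4 days.

146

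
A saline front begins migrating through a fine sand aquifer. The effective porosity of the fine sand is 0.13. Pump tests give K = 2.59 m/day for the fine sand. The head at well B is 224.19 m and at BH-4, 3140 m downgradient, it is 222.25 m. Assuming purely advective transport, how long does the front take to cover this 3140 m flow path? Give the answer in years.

698

Hydraulic gradient i = (224.19 − 222.25) / 3140 = 1.94 / 3140 = 0.0006178.
Darcy flux q = K · i = 2.590 × 0.0006178 = 0.001600 m/day.
Seepage velocity v = q / n_e = 0.001600 / 0.13 = 0.01231 m/day.
Travel time t = L / v = 3140 / 0.01231 = 2.551e+05 days = 698.4 years.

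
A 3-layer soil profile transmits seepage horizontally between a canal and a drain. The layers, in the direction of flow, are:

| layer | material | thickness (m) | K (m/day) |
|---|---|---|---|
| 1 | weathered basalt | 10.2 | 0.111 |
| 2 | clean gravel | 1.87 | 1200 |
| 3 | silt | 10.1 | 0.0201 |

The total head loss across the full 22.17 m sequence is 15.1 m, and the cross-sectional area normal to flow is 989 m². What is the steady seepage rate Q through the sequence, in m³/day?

25.1

Flow is perpendicular to layering, so the layers act in series and the equivalent K is the thickness-weighted harmonic mean.
Total thickness L = 10.2 + 1.87 + 10.1 = 22.17 m.
Σ(b_i/K_i) = 10.2/0.111 + 1.87/1200 + 10.1/0.0201 = 594.4 d.
K_eq = L / Σ(b_i/K_i) = 22.17 / 594.4 = 0.03730 m/day.
Q = K_eq · A · (Δh/L) = 0.03730 × 989 × (15.1/22.17) = 25.13 m³/day.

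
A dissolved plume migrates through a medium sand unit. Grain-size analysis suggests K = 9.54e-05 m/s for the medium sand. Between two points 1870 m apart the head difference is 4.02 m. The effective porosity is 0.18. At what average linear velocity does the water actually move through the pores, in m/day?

0.0984

Convert K: 9.54e-05 m/s × 86400 = 8.243 m/day.
Hydraulic gradient i = Δh / L = 4.02 / 1870 = 0.002150.
Darcy flux q = K · i = 8.243 × 0.002150 = 0.01772 m/day.
Seepage velocity v = q / n_e = 0.01772 / 0.18 = 0.09844 m/day.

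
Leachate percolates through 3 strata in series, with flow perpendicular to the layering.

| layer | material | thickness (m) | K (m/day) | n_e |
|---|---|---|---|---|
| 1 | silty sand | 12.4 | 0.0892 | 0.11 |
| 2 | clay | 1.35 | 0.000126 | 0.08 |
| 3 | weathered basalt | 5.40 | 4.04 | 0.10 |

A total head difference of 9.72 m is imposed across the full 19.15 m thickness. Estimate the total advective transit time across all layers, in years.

6.15

With flow normal to the layers, continuity requires the same specific discharge q through every layer.
Σ(b_i/K_i) = 12.4/0.0892 + 1.35/0.000126 + 5.40/4.04 = 10855 d.
q = Δh / Σ(b_i/K_i) = 9.72 / 10855 = 0.0008955 m/day.
In each layer the seepage velocity is v_i = q/n_i, so the layer transit time is t_i = b_i·n_i / q:
  layer 1 (silty sand): t_1 = 12.4 × 0.11 / 0.0008955 = 1523 d
  layer 2 (clay): t_2 = 1.35 × 0.08 / 0.0008955 = 120.6 d
  layer 3 (weathered basalt): t_3 = 5.40 × 0.10 / 0.0008955 = 603.0 d
Total t = Σ t_i = 2247 days = 6.152 years.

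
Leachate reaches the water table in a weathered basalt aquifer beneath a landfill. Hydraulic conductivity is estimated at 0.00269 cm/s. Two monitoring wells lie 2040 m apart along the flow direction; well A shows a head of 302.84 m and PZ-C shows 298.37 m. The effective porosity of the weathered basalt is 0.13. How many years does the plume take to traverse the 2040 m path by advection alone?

143

Convert K: 0.00269 cm/s × 864 = 2.324 m/day.
Hydraulic gradient i = (302.84 − 298.37) / 2040 = 4.47 / 2040 = 0.002191.
Darcy flux q = K · i = 2.324 × 0.002191 = 0.005093 m/day.
Seepage velocity v = q / n_e = 0.005093 / 0.13 = 0.03917 m/day.
Travel time t = L / v = 2040 / 0.03917 = 52075 days = 142.6 years.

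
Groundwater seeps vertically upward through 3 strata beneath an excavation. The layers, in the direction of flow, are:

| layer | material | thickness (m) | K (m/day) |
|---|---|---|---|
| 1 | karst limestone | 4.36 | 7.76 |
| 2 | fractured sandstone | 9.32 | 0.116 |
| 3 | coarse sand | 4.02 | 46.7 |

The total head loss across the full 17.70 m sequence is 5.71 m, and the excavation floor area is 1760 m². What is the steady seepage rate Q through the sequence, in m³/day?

Flow is perpendicular to layering, so the layers act in series and the equivalent K is the thickness-weighted harmonic mean.
Total thickness L = 4.36 + 9.32 + 4.02 = 17.70 m.
Σ(b_i/K_i) = 4.36/7.76 + 9.32/0.116 + 4.02/46.7 = 80.99 d.
K_eq = L / Σ(b_i/K_i) = 17.70 / 80.99 = 0.2185 m/day.
Q = K_eq · A · (Δh/L) = 0.2185 × 1760 × (5.71/17.70) = 124.1 m³/day.

124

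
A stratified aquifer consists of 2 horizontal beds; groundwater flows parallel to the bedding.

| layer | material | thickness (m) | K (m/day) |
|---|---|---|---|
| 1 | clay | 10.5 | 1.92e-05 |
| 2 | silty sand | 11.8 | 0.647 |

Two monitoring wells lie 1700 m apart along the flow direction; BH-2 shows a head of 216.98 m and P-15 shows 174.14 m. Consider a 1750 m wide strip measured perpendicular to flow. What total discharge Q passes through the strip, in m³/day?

Flow is parallel to layering, so each bed carries its own Darcy discharge and the transmissivities add.
Σ(K_i·b_i) = 1.92e-05×10.5 + 0.647×11.8 = 7.635 m²/day.
Hydraulic gradient i = (216.98 − 174.14) / 1700 = 42.84 / 1700 = 0.02520.
Q = Σ(K_i·b_i) · W · i = 7.635 × 1750 × 0.02520 = 336.7 m³/day.

337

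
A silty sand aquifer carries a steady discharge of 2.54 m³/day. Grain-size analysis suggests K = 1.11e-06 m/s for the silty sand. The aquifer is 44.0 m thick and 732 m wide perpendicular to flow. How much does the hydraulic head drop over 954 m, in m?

Convert K: 1.11e-06 m/s × 86400 = 0.09590 m/day.
Cross-sectional area A = 732 × 44.0 = 32208 m².
From Q = K·A·i, i = Q / (K·A) = 2.54 / (0.09590 × 32208) = 0.0008223.
Head loss Δh = i · L = 0.0008223 × 954 = 0.7845 m.

0.784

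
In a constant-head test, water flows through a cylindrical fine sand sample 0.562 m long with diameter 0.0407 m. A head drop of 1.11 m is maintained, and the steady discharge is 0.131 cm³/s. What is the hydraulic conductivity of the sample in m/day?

Cross-sectional area A = π·(d/2)² = π × (0.0407/2)² = 0.001301 m².
Convert discharge: 0.131 cm³/s = 1.310e-07 m³/s.
Darcy's law rearranged: K = Q·L / (A·Δh) = 1.310e-07 × 0.562 / (0.001301 × 1.11) = 5.098e-05 m/s = 4.405 m/day.

4.40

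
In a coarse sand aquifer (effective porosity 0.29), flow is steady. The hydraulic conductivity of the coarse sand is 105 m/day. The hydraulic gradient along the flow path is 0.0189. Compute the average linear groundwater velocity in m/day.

Hydraulic gradient i = 0.0189.
Darcy flux q = K · i = 105.0 × 0.01890 = 1.984 m/day.
Seepage velocity v = q / n_e = 1.984 / 0.29 = 6.843 m/day.

6.84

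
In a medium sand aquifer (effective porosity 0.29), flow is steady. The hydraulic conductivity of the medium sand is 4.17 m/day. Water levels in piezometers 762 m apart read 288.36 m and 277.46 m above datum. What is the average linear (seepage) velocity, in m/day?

0.206

Hydraulic gradient i = (288.36 − 277.46) / 762 = 10.9 / 762 = 0.01430.
Darcy flux q = K · i = 4.170 × 0.01430 = 0.05965 m/day.
Seepage velocity v = q / n_e = 0.05965 / 0.29 = 0.2057 m/day.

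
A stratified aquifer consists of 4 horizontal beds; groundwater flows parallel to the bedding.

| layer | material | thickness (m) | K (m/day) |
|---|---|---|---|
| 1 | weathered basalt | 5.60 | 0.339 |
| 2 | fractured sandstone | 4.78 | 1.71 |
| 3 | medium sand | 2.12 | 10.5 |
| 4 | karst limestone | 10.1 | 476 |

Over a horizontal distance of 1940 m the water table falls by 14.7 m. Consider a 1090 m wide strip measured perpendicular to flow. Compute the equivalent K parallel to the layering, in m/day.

Flow is parallel to layering, so each bed carries its own Darcy discharge and the transmissivities add.
Σ(K_i·b_i) = 0.339×5.60 + 1.71×4.78 + 10.5×2.12 + 476×10.1 = 4840 m²/day.
Total thickness b = 22.60 m, so K_eq = Σ(K_i·b_i)/b = 214.2 m/day.

214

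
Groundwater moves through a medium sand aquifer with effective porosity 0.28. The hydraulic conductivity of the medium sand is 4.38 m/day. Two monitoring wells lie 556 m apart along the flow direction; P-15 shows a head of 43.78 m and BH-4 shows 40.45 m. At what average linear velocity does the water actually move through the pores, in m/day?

0.0937

Hydraulic gradient i = (43.78 − 40.45) / 556 = 3.33 / 556 = 0.005989.
Darcy flux q = K · i = 4.380 × 0.005989 = 0.02623 m/day.
Seepage velocity v = q / n_e = 0.02623 / 0.28 = 0.09369 m/day.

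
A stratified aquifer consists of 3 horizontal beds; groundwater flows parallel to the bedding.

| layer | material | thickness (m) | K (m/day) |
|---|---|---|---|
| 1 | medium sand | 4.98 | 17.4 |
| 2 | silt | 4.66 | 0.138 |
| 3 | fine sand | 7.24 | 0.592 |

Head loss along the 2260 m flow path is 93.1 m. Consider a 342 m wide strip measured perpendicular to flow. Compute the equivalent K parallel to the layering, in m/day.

5.43

Flow is parallel to layering, so each bed carries its own Darcy discharge and the transmissivities add.
Σ(K_i·b_i) = 17.4×4.98 + 0.138×4.66 + 0.592×7.24 = 91.58 m²/day.
Total thickness b = 16.88 m, so K_eq = Σ(K_i·b_i)/b = 5.425 m/day.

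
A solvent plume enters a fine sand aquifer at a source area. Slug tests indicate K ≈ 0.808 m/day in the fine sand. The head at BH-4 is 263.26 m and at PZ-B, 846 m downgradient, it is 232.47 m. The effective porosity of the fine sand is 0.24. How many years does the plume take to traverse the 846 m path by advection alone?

Hydraulic gradient i = (263.26 − 232.47) / 846 = 30.79 / 846 = 0.03639.
Darcy flux q = K · i = 0.8080 × 0.03639 = 0.02941 m/day.
Seepage velocity v = q / n_e = 0.02941 / 0.24 = 0.1225 m/day.
Travel time t = L / v = 846 / 0.1225 = 6904 days = 18.90 years.

18.9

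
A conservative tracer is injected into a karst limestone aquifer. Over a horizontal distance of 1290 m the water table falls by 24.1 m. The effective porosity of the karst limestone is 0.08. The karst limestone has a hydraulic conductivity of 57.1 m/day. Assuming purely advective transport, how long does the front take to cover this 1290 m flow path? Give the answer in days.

96.7

Hydraulic gradient i = Δh / L = 24.1 / 1290 = 0.01868.
Darcy flux q = K · i = 57.10 × 0.01868 = 1.067 m/day.
Seepage velocity v = q / n_e = 1.067 / 0.08 = 13.33 m/day.
Travel time t = L / v = 1290 / 13.33 = 96.74 days.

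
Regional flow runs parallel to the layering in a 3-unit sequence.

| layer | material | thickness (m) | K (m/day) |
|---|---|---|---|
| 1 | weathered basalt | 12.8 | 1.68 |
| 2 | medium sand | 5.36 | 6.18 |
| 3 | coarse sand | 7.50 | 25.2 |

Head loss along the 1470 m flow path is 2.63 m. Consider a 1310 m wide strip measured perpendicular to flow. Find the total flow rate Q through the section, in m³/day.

571

Flow is parallel to layering, so each bed carries its own Darcy discharge and the transmissivities add.
Σ(K_i·b_i) = 1.68×12.8 + 6.18×5.36 + 25.2×7.50 = 243.6 m²/day.
Hydraulic gradient i = Δh / L = 2.63 / 1470 = 0.001789.
Q = Σ(K_i·b_i) · W · i = 243.6 × 1310 × 0.001789 = 571.0 m³/day.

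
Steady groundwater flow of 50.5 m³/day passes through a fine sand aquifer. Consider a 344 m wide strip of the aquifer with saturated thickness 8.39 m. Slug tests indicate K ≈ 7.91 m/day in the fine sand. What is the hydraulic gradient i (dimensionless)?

Cross-sectional area A = 344 × 8.39 = 2886 m².
From Q = K·A·i, i = Q / (K·A) = 50.5 / (7.910 × 2886) = 0.002212.

0.00221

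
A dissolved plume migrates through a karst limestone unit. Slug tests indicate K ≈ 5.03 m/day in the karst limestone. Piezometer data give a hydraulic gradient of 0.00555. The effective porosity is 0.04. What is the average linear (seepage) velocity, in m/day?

0.698

Hydraulic gradient i = 0.00555.
Darcy flux q = K · i = 5.030 × 0.005550 = 0.02792 m/day.
Seepage velocity v = q / n_e = 0.02792 / 0.04 = 0.6979 m/day.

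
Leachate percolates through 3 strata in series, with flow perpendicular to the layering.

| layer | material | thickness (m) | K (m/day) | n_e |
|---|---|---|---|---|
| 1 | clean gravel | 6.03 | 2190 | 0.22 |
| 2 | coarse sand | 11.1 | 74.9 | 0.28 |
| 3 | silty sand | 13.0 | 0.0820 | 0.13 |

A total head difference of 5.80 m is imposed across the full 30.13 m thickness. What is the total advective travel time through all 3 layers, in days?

168

With flow normal to the layers, continuity requires the same specific discharge q through every layer.
Σ(b_i/K_i) = 6.03/2190 + 11.1/74.9 + 13.0/0.0820 = 158.7 d.
q = Δh / Σ(b_i/K_i) = 5.80 / 158.7 = 0.03655 m/day.
In each layer the seepage velocity is v_i = q/n_i, so the layer transit time is t_i = b_i·n_i / q:
  layer 1 (clean gravel): t_1 = 6.03 × 0.22 / 0.03655 = 36.30 d
  layer 2 (coarse sand): t_2 = 11.1 × 0.28 / 0.03655 = 85.03 d
  layer 3 (silty sand): t_3 = 13.0 × 0.13 / 0.03655 = 46.24 d
Total t = Σ t_i = 167.6 days.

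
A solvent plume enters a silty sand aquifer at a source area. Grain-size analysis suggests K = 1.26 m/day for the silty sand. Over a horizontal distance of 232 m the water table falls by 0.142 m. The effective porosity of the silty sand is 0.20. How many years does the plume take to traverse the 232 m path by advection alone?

Hydraulic gradient i = Δh / L = 0.142 / 232 = 0.0006121.
Darcy flux q = K · i = 1.260 × 0.0006121 = 0.0007712 m/day.
Seepage velocity v = q / n_e = 0.0007712 / 0.20 = 0.003856 m/day.
Travel time t = L / v = 232 / 0.003856 = 60165 days = 164.7 years.

165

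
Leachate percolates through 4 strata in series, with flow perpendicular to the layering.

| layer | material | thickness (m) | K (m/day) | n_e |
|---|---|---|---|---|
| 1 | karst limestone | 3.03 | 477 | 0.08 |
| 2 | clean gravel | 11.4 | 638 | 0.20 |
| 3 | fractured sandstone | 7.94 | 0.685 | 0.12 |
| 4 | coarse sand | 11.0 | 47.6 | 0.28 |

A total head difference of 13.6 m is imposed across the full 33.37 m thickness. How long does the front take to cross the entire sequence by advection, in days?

5.71

With flow normal to the layers, continuity requires the same specific discharge q through every layer.
Σ(b_i/K_i) = 3.03/477 + 11.4/638 + 7.94/0.685 + 11.0/47.6 = 11.85 d.
q = Δh / Σ(b_i/K_i) = 13.6 / 11.85 = 1.148 m/day.
In each layer the seepage velocity is v_i = q/n_i, so the layer transit time is t_i = b_i·n_i / q:
  layer 1 (karst limestone): t_1 = 3.03 × 0.08 / 1.148 = 0.2111 d
  layer 2 (clean gravel): t_2 = 11.4 × 0.20 / 1.148 = 1.986 d
  layer 3 (fractured sandstone): t_3 = 7.94 × 0.12 / 1.148 = 0.8300 d
  layer 4 (coarse sand): t_4 = 11.0 × 0.28 / 1.148 = 2.683 d
Total t = Σ t_i = 5.710 days.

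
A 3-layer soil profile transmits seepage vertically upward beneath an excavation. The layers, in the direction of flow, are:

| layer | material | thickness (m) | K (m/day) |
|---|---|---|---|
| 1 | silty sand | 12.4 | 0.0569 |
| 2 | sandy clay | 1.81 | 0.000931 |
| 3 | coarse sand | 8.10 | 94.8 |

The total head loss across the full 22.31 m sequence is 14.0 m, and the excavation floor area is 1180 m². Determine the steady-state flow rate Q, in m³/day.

7.64

Flow is perpendicular to layering, so the layers act in series and the equivalent K is the thickness-weighted harmonic mean.
Total thickness L = 12.4 + 1.81 + 8.10 = 22.31 m.
Σ(b_i/K_i) = 12.4/0.0569 + 1.81/0.000931 + 8.10/94.8 = 2162 d.
K_eq = L / Σ(b_i/K_i) = 22.31 / 2162 = 0.01032 m/day.
Q = K_eq · A · (Δh/L) = 0.01032 × 1180 × (14.0/22.31) = 7.641 m³/day.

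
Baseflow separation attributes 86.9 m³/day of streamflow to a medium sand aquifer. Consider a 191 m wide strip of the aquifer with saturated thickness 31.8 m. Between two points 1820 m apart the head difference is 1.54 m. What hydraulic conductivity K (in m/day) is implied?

Cross-sectional area A = 191 × 31.8 = 6074 m².
Hydraulic gradient i = Δh / L = 1.54 / 1820 = 0.0008462.
From Q = K·A·i, K = Q / (A·i) = 86.9 / (6074 × 0.0008462) = 16.91 m/day.

16.9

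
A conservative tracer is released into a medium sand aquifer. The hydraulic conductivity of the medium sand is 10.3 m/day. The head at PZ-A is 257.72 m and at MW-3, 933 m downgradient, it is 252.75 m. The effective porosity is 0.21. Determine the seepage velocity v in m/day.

0.261

Hydraulic gradient i = (257.72 − 252.75) / 933 = 4.97 / 933 = 0.005327.
Darcy flux q = K · i = 10.30 × 0.005327 = 0.05487 m/day.
Seepage velocity v = q / n_e = 0.05487 / 0.21 = 0.2613 m/day.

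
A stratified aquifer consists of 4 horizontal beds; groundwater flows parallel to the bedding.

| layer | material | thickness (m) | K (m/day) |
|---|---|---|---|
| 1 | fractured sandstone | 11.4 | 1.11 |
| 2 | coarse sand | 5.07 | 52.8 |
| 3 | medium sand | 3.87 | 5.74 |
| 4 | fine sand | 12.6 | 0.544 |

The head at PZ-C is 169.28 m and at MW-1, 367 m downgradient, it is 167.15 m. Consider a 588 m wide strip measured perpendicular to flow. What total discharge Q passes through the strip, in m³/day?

1060

Flow is parallel to layering, so each bed carries its own Darcy discharge and the transmissivities add.
Σ(K_i·b_i) = 1.11×11.4 + 52.8×5.07 + 5.74×3.87 + 0.544×12.6 = 309.4 m²/day.
Hydraulic gradient i = (169.28 − 167.15) / 367 = 2.13 / 367 = 0.005804.
Q = Σ(K_i·b_i) · W · i = 309.4 × 588 × 0.005804 = 1056 m³/day.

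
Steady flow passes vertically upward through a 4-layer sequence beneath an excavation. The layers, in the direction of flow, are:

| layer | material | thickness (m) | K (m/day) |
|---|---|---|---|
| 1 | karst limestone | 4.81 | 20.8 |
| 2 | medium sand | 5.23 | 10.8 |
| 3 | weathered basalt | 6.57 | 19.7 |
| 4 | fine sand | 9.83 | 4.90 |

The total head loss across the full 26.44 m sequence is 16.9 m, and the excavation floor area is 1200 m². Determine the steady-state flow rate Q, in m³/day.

Flow is perpendicular to layering, so the layers act in series and the equivalent K is the thickness-weighted harmonic mean.
Total thickness L = 4.81 + 5.23 + 6.57 + 9.83 = 26.44 m.
Σ(b_i/K_i) = 4.81/20.8 + 5.23/10.8 + 6.57/19.7 + 9.83/4.90 = 3.055 d.
K_eq = L / Σ(b_i/K_i) = 26.44 / 3.055 = 8.654 m/day.
Q = K_eq · A · (Δh/L) = 8.654 × 1200 × (16.9/26.44) = 6638 m³/day.

6640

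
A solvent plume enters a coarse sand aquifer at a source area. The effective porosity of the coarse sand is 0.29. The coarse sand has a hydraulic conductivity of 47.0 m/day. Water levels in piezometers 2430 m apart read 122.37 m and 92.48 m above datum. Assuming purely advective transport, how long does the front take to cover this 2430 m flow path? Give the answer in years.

Hydraulic gradient i = (122.37 − 92.48) / 2430 = 29.89 / 2430 = 0.01230.
Darcy flux q = K · i = 47.00 × 0.01230 = 0.5781 m/day.
Seepage velocity v = q / n_e = 0.5781 / 0.29 = 1.994 m/day.
Travel time t = L / v = 2430 / 1.994 = 1219 days = 3.337 years.

3.34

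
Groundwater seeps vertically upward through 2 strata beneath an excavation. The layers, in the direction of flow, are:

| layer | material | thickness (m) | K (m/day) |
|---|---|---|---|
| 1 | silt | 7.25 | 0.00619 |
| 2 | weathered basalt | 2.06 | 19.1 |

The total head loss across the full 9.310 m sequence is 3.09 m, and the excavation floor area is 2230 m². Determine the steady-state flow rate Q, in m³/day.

Flow is perpendicular to layering, so the layers act in series and the equivalent K is the thickness-weighted harmonic mean.
Total thickness L = 7.25 + 2.06 = 9.310 m.
Σ(b_i/K_i) = 7.25/0.00619 + 2.06/19.1 = 1171 d.
K_eq = L / Σ(b_i/K_i) = 9.310 / 1171 = 0.007948 m/day.
Q = K_eq · A · (Δh/L) = 0.007948 × 2230 × (3.09/9.310) = 5.883 m³/day.

5.88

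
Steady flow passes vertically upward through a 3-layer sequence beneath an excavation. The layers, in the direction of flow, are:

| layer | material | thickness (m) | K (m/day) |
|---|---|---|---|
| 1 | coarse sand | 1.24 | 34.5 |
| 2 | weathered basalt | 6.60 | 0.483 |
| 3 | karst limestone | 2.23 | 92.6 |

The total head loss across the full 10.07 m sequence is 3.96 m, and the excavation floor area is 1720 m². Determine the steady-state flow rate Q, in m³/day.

Flow is perpendicular to layering, so the layers act in series and the equivalent K is the thickness-weighted harmonic mean.
Total thickness L = 1.24 + 6.60 + 2.23 = 10.07 m.
Σ(b_i/K_i) = 1.24/34.5 + 6.60/0.483 + 2.23/92.6 = 13.72 d.
K_eq = L / Σ(b_i/K_i) = 10.07 / 13.72 = 0.7337 m/day.
Q = K_eq · A · (Δh/L) = 0.7337 × 1720 × (3.96/10.07) = 496.3 m³/day.

496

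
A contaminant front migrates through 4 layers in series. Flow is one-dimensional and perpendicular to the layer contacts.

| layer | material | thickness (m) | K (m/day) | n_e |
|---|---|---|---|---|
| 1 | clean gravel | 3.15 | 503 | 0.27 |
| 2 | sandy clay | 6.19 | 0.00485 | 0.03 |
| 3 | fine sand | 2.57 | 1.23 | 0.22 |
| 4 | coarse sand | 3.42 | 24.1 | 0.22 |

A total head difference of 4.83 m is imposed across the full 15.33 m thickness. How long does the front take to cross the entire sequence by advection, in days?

623

With flow normal to the layers, continuity requires the same specific discharge q through every layer.
Σ(b_i/K_i) = 3.15/503 + 6.19/0.00485 + 2.57/1.23 + 3.42/24.1 = 1279 d.
q = Δh / Σ(b_i/K_i) = 4.83 / 1279 = 0.003778 m/day.
In each layer the seepage velocity is v_i = q/n_i, so the layer transit time is t_i = b_i·n_i / q:
  layer 1 (clean gravel): t_1 = 3.15 × 0.27 / 0.003778 = 225.1 d
  layer 2 (sandy clay): t_2 = 6.19 × 0.03 / 0.003778 = 49.16 d
  layer 3 (fine sand): t_3 = 2.57 × 0.22 / 0.003778 = 149.7 d
  layer 4 (coarse sand): t_4 = 3.42 × 0.22 / 0.003778 = 199.2 d
Total t = Σ t_i = 623.1 days.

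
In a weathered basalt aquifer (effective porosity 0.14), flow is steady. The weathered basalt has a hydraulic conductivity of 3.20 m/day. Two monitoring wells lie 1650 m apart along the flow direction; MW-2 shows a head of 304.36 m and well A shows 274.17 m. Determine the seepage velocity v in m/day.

Hydraulic gradient i = (304.36 − 274.17) / 1650 = 30.19 / 1650 = 0.01830.
Darcy flux q = K · i = 3.200 × 0.01830 = 0.05855 m/day.
Seepage velocity v = q / n_e = 0.05855 / 0.14 = 0.4182 m/day.

0.418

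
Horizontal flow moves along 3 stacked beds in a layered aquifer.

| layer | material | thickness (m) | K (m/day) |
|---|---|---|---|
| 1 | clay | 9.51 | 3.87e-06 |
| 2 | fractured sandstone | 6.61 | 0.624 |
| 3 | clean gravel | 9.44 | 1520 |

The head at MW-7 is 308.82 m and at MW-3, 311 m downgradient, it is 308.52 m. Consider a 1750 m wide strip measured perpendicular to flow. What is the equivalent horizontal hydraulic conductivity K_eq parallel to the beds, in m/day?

Flow is parallel to layering, so each bed carries its own Darcy discharge and the transmissivities add.
Σ(K_i·b_i) = 3.87e-06×9.51 + 0.624×6.61 + 1520×9.44 = 14353 m²/day.
Total thickness b = 25.56 m, so K_eq = Σ(K_i·b_i)/b = 561.5 m/day.

562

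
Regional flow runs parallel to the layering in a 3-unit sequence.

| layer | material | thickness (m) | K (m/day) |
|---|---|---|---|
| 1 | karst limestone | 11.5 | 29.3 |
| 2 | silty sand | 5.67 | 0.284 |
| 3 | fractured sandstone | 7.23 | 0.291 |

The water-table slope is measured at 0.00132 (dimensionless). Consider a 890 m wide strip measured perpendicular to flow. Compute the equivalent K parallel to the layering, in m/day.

Flow is parallel to layering, so each bed carries its own Darcy discharge and the transmissivities add.
Σ(K_i·b_i) = 29.3×11.5 + 0.284×5.67 + 0.291×7.23 = 340.7 m²/day.
Total thickness b = 24.40 m, so K_eq = Σ(K_i·b_i)/b = 13.96 m/day.

14.0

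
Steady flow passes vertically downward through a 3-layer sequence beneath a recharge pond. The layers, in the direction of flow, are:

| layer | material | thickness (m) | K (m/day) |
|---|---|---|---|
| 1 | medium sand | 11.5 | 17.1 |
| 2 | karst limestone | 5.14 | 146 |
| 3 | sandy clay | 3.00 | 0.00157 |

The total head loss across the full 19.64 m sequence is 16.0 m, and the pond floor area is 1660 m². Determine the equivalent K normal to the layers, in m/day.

0.0103

Flow is perpendicular to layering, so the layers act in series and the equivalent K is the thickness-weighted harmonic mean.
Total thickness L = 11.5 + 5.14 + 3.00 = 19.64 m.
Σ(b_i/K_i) = 11.5/17.1 + 5.14/146 + 3.00/0.00157 = 1912 d.
K_eq = L / Σ(b_i/K_i) = 19.64 / 1912 = 0.01027 m/day.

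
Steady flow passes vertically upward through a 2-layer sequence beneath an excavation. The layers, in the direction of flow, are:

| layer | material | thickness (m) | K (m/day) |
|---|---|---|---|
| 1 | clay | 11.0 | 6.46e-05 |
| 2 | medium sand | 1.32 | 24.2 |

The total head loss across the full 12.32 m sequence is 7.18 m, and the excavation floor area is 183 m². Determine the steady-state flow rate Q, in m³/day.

0.00772

Flow is perpendicular to layering, so the layers act in series and the equivalent K is the thickness-weighted harmonic mean.
Total thickness L = 11.0 + 1.32 = 12.32 m.
Σ(b_i/K_i) = 11.0/6.46e-05 + 1.32/24.2 = 1.703e+05 d.
K_eq = L / Σ(b_i/K_i) = 12.32 / 1.703e+05 = 7.235e-05 m/day.
Q = K_eq · A · (Δh/L) = 7.235e-05 × 183 × (7.18/12.32) = 0.007716 m³/day.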